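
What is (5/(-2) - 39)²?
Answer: 6889/4 ≈ 1722.3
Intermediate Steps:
(5/(-2) - 39)² = (5*(-½) - 39)² = (-5/2 - 39)² = (-83/2)² = 6889/4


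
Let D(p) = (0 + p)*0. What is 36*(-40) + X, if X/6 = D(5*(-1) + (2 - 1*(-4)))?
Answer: -1440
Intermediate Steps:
D(p) = 0 (D(p) = p*0 = 0)
X = 0 (X = 6*0 = 0)
36*(-40) + X = 36*(-40) + 0 = -1440 + 0 = -1440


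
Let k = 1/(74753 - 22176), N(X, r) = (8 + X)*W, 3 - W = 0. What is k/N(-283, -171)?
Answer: -1/43376025 ≈ -2.3054e-8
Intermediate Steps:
W = 3 (W = 3 - 1*0 = 3 + 0 = 3)
N(X, r) = 24 + 3*X (N(X, r) = (8 + X)*3 = 24 + 3*X)
k = 1/52577 ≈ 1.9020e-5
k/N(-283, -171) = 1/(52577*(24 + 3*(-283))) = 1/(52577*(24 - 849)) = (1/52577)/(-825) = (1/52577)*(-1/825) = -1/43376025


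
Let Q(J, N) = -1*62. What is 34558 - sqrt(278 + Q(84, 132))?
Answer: 34558 - 6*sqrt(6) ≈ 34543.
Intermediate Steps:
Q(J, N) = -62
34558 - sqrt(278 + Q(84, 132)) = 34558 - sqrt(278 - 62) = 34558 - sqrt(216) = 34558 - 6*sqrt(6)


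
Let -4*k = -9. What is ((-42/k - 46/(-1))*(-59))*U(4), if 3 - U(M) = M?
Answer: 4838/3 ≈ 1612.7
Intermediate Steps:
k = 9/4 (k = -¼*(-9) = 9/4 ≈ 2.2500)
U(M) = 3 - M
((-42/k - 46/(-1))*(-59))*U(4) = ((-42/9/4 - 46/(-1))*(-59))*(3 - 1*4) = ((-42*4/9 - 46*(-1))*(-59))*(3 - 4) = ((-56/3 + 46)*(-59))*(-1) = ((82/3)*(-59))*(-1) = -4838/3*(-1) = 4838/3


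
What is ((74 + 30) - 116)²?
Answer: 144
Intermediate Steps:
((74 + 30) - 116)² = (104 - 116)² = (-12)² = 144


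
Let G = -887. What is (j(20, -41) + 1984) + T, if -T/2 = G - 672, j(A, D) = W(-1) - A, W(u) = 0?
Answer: 5082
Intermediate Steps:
j(A, D) = -A (j(A, D) = 0 - A = -A)
T = 3118 (T = -2*(-887 - 672) = -2*(-1559) = 3118)
(j(20, -41) + 1984) + T = (-1*20 + 1984) + 3118 = (-20 + 1984) + 3118 = 1964 + 3118 = 5082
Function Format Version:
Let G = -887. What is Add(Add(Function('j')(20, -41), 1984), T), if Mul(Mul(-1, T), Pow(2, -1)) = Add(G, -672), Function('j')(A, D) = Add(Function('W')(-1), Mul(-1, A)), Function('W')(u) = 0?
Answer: 5082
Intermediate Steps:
Function('j')(A, D) = Mul(-1, A) (Function('j')(A, D) = Add(0, Mul(-1, A)) = Mul(-1, A))
T = 3118 (T = Mul(-2, Add(-887, -672)) = Mul(-2, -1559) = 3118)
Add(Add(Function('j')(20, -41), 1984), T) = Add(Add(Mul(-1, 20), 1984), 3118) = Add(Add(-20, 1984), 3118) = Add(1964, 3118) = 5082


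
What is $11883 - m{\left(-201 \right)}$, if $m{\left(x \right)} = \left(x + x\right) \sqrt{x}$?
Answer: $11883 + 402 i \sqrt{201} \approx 11883.0 + 5699.3 i$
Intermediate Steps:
$m{\left(x \right)} = 2 x^{\frac{3}{2}}$ ($m{\left(x \right)} = 2 x \sqrt{x} = 2 x^{\frac{3}{2}}$)
$11883 - m{\left(-201 \right)} = 11883 - 2 \left(-201\right)^{\frac{3}{2}} = 11883 - 2 \left(- 201 i \sqrt{201}\right) = 11883 - - 402 i \sqrt{201} = 11883 + 402 i \sqrt{201}$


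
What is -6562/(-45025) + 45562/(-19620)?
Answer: -1763929/810450 ≈ -2.1765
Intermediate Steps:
-6562/(-45025) + 45562/(-19620) = -6562*(-1/45025) + 45562*(-1/19620) = 6562/45025 - 209/90 = -1763929/810450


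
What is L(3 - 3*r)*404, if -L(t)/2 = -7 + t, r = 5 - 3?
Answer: 8080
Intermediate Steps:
r = 2
L(t) = 14 - 2*t (L(t) = -2*(-7 + t) = 14 - 2*t)
L(3 - 3*r)*404 = (14 - 2*(3 - 3*2))*404 = (14 - 2*(3 - 6))*404 = (14 - 2*(-3))*404 = (14 + 6)*404 = 20*404 = 8080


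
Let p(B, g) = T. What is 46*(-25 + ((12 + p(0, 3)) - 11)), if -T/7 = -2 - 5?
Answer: 1150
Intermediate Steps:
T = 49 (T = -7*(-2 - 5) = -7*(-7) = 49)
p(B, g) = 49
46*(-25 + ((12 + p(0, 3)) - 11)) = 46*(-25 + ((12 + 49) - 11)) = 46*(-25 + (61 - 11)) = 46*(-25 + 50) = 46*25 = 1150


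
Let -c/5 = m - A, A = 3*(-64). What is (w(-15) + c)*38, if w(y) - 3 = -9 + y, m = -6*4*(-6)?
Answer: -64638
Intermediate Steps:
A = -192
m = 144 (m = -24*(-6) = 144)
w(y) = -6 + y (w(y) = 3 + (-9 + y) = -6 + y)
c = -1680 (c = -5*(144 - 1*(-192)) = -5*(144 + 192) = -5*336 = -1680)
(w(-15) + c)*38 = ((-6 - 15) - 1680)*38 = (-21 - 1680)*38 = -1701*38 = -64638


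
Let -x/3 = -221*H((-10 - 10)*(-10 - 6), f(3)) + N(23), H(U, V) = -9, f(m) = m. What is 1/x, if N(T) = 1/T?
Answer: -23/137244 ≈ -0.00016758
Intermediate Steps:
x = -137244/23 (x = -3*(-221*(-9) + 1/23) = -3*(1989 + 1/23) = -3*45748/23 = -137244/23 ≈ -5967.1)
1/x = 1/(-137244/23) = -23/137244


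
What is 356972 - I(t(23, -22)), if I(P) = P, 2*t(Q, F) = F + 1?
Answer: 713965/2 ≈ 3.5698e+5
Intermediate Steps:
t(Q, F) = 1/2 + F/2 (t(Q, F) = (F + 1)/2 = (1 + F)/2 = 1/2 + F/2)
356972 - I(t(23, -22)) = 356972 - (1/2 + (1/2)*(-22)) = 356972 - (1/2 - 11) = 356972 - 1*(-21/2) = 356972 + 21/2 = 713965/2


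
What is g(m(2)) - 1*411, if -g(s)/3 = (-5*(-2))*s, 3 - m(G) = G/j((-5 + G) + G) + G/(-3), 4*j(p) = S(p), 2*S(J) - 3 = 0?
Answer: -361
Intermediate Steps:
S(J) = 3/2 (S(J) = 3/2 + (½)*0 = 3/2 + 0 = 3/2)
j(p) = 3/8 (j(p) = (¼)*(3/2) = 3/8)
m(G) = 3 - 7*G/3 (m(G) = 3 - (G/(3/8) + G/(-3)) = 3 - (G*(8/3) + G*(-⅓)) = 3 - (8*G/3 - G/3) = 3 - 7*G/3)
g(s) = -30*s (g(s) = -3*(-5*(-2))*s = -30*s)
g(m(2)) - 1*411 = -30*(3 - 7/3*2) - 1*411 = -30*(3 - 14/3) - 411 = -30*(-5/3) - 411 = 50 - 411 = -361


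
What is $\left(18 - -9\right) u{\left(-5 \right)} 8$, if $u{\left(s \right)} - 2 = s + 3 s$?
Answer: $-3888$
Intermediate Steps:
$u{\left(s \right)} = 2 + 4 s$ ($u{\left(s \right)} = 2 + \left(s + 3 s\right) = 2 + 4 s$)
$\left(18 - -9\right) u{\left(-5 \right)} 8 = \left(18 - -9\right) \left(2 + 4 \left(-5\right)\right) 8 = \left(18 + 9\right) \left(2 - 20\right) 8 = 27 \left(-18\right) 8 = \left(-486\right) 8 = -3888$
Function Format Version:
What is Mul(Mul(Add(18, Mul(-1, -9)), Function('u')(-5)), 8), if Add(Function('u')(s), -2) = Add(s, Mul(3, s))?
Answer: -3888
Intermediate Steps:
Function('u')(s) = Add(2, Mul(4, s)) (Function('u')(s) = Add(2, Add(s, Mul(3, s))) = Add(2, Mul(4, s)))
Mul(Mul(Add(18, Mul(-1, -9)), Function('u')(-5)), 8) = Mul(Mul(Add(18, Mul(-1, -9)), Add(2, Mul(4, -5))), 8) = Mul(Mul(Add(18, 9), Add(2, -20)), 8) = Mul(Mul(27, -18), 8) = Mul(-486, 8) = -3888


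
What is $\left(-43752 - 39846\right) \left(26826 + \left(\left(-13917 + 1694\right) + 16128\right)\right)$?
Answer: $-2569050138$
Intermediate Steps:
$\left(-43752 - 39846\right) \left(26826 + \left(\left(-13917 + 1694\right) + 16128\right)\right) = - 83598 \left(26826 + \left(-12223 + 16128\right)\right) = - 83598 \left(26826 + 3905\right) = \left(-83598\right) 30731 = -2569050138$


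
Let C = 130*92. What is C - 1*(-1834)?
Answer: 13794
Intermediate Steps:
C = 11960
C - 1*(-1834) = 11960 - 1*(-1834) = 11960 + 1834 = 13794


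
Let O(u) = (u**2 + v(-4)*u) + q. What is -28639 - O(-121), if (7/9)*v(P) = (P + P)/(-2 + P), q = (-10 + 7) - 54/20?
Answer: -3014681/70 ≈ -43067.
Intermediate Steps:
q = -57/10 (q = -3 - 54*1/20 = -3 - 27/10 = -57/10 ≈ -5.7000)
v(P) = 18*P/(7*(-2 + P)) (v(P) = 9*((P + P)/(-2 + P))/7 = 9*((2*P)/(-2 + P))/7 = 9*(2*P/(-2 + P))/7 = 18*P/(7*(-2 + P)))
O(u) = -57/10 + u**2 + 12*u/7 (O(u) = (u**2 + ((18/7)*(-4)/(-2 - 4))*u) - 57/10 = (u**2 + ((18/7)*(-4)/(-6))*u) - 57/10 = (u**2 + ((18/7)*(-4)*(-1/6))*u) - 57/10 = (u**2 + 12*u/7) - 57/10 = -57/10 + u**2 + 12*u/7)
-28639 - O(-121) = -28639 - (-57/10 + (-121)**2 + (12/7)*(-121)) = -28639 - (-57/10 + 14641 - 1452/7) = -28639 - 1*1009951/70 = -28639 - 1009951/70 = -3014681/70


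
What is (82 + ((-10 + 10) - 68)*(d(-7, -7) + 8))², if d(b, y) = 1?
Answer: 280900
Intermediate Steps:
(82 + ((-10 + 10) - 68)*(d(-7, -7) + 8))² = (82 + ((-10 + 10) - 68)*(1 + 8))² = (82 + (0 - 68)*9)² = (82 - 68*9)² = (82 - 612)² = (-530)² = 280900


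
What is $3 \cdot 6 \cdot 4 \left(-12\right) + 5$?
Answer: $-859$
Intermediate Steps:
$3 \cdot 6 \cdot 4 \left(-12\right) + 5 = 18 \cdot 4 \left(-12\right) + 5 = 72 \left(-12\right) + 5 = -864 + 5 = -859$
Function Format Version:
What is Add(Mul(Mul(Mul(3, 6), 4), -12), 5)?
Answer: -859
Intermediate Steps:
Add(Mul(Mul(Mul(3, 6), 4), -12), 5) = Add(Mul(Mul(18, 4), -12), 5) = Add(Mul(72, -12), 5) = Add(-864, 5) = -859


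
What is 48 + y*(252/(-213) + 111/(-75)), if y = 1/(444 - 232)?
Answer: 18057673/376300 ≈ 47.987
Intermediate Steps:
y = 1/212 ≈ 0.0047170
48 + y*(252/(-213) + 111/(-75)) = 48 + (252/(-213) + 111/(-75))/212 = 48 + (252*(-1/213) + 111*(-1/75))/212 = 48 + (-84/71 - 37/25)/212 = 48 + (1/212)*(-4727/1775) = 48 - 4727/376300 = 18057673/376300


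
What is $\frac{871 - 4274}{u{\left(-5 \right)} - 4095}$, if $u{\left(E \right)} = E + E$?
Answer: $\frac{3403}{4105} \approx 0.82899$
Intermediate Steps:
$u{\left(E \right)} = 2 E$
$\frac{871 - 4274}{u{\left(-5 \right)} - 4095} = \frac{871 - 4274}{2 \left(-5\right) - 4095} = - \frac{3403}{-10 - 4095} = - \frac{3403}{-4105} = \left(-3403\right) \left(- \frac{1}{4105}\right) = \frac{3403}{4105}$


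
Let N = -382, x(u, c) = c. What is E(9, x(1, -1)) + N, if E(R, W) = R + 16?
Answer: -357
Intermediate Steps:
E(R, W) = 16 + R
E(9, x(1, -1)) + N = (16 + 9) - 382 = 25 - 382 = -357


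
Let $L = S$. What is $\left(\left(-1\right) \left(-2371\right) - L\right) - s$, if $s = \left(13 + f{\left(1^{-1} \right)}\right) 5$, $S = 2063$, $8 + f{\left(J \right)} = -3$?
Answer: $298$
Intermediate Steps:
$f{\left(J \right)} = -11$ ($f{\left(J \right)} = -8 - 3 = -11$)
$L = 2063$
$s = 10$ ($s = \left(13 - 11\right) 5 = 2 \cdot 5 = 10$)
$\left(\left(-1\right) \left(-2371\right) - L\right) - s = \left(\left(-1\right) \left(-2371\right) - 2063\right) - 10 = \left(2371 - 2063\right) - 10 = 308 - 10 = 298$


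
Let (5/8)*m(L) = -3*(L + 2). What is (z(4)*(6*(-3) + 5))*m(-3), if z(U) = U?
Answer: -1248/5 ≈ -249.60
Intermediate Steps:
m(L) = -48/5 - 24*L/5 (m(L) = 8*(-3*(L + 2))/5 = 8*(-3*(2 + L))/5 = 8*(-6 - 3*L)/5 = -48/5 - 24*L/5)
(z(4)*(6*(-3) + 5))*m(-3) = (4*(6*(-3) + 5))*(-48/5 - 24/5*(-3)) = (4*(-18 + 5))*(-48/5 + 72/5) = (4*(-13))*(24/5) = -52*24/5 = -1248/5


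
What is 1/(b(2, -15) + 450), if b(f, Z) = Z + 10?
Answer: 1/445 ≈ 0.0022472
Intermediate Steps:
b(f, Z) = 10 + Z
1/(b(2, -15) + 450) = 1/((10 - 15) + 450) = 1/(-5 + 450) = 1/445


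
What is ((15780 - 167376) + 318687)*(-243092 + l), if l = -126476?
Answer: -61751486688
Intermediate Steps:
((15780 - 167376) + 318687)*(-243092 + l) = ((15780 - 167376) + 318687)*(-243092 - 126476) = (-151596 + 318687)*(-369568) = 167091*(-369568) = -61751486688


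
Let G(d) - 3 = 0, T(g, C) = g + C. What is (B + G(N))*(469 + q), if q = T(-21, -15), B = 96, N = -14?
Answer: 42867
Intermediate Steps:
T(g, C) = C + g
G(d) = 3 (G(d) = 3 + 0 = 3)
q = -36 (q = -15 - 21 = -36)
(B + G(N))*(469 + q) = (96 + 3)*(469 - 36) = 99*433 = 42867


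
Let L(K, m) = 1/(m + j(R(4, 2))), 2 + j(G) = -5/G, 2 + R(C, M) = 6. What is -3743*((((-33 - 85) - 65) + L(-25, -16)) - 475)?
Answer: 189657810/77 ≈ 2.4631e+6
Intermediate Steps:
R(C, M) = 4 (R(C, M) = -2 + 6 = 4)
j(G) = -2 - 5/G
L(K, m) = 1/(-13/4 + m) (L(K, m) = 1/(m + (-2 - 5/4)) = 1/(m - 13/4) = 1/(-13/4 + m))
-3743*((((-33 - 85) - 65) + L(-25, -16)) - 475) = -3743*((((-33 - 85) - 65) + 4/(-13 + 4*(-16))) - 475) = -3743*(((-118 - 65) + 4/(-13 - 64)) - 475) = -3743*((-183 + 4/(-77)) - 475) = -3743*((-183 + 4*(-1/77)) - 475) = -3743*((-183 - 4/77) - 475) = -3743*(-14095/77 - 475) = -3743*(-50670/77) = 189657810/77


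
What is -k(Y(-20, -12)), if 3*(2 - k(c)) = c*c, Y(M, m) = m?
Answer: 46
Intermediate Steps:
k(c) = 2 - c²/3 (k(c) = 2 - c*c/3 = 2 - c²/3)
-k(Y(-20, -12)) = -(2 - ⅓*(-12)²) = -(2 - ⅓*144) = -(2 - 48) = -1*(-46) = 46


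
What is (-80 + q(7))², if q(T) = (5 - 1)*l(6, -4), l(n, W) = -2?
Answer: 7744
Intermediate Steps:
q(T) = -8 (q(T) = (5 - 1)*(-2) = 4*(-2) = -8)
(-80 + q(7))² = (-80 - 8)² = (-88)² = 7744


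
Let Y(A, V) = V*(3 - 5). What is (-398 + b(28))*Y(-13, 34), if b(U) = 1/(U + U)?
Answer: 378879/14 ≈ 27063.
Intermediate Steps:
Y(A, V) = -2*V (Y(A, V) = V*(-2) = -2*V)
b(U) = 1/(2*U)
(-398 + b(28))*Y(-13, 34) = (-398 + (1/2)/28)*(-2*34) = (-398 + (1/2)*(1/28))*(-68) = (-398 + 1/56)*(-68) = -22287/56*(-68) = 378879/14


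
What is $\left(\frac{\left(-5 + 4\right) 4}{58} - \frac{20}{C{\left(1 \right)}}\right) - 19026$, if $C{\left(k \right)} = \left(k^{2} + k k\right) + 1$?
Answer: $- \frac{1655848}{87} \approx -19033.0$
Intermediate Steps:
$C{\left(k \right)} = 1 + 2 k^{2}$ ($C{\left(k \right)} = \left(k^{2} + k^{2}\right) + 1 = 2 k^{2} + 1 = 1 + 2 k^{2}$)
$\left(\frac{\left(-5 + 4\right) 4}{58} - \frac{20}{C{\left(1 \right)}}\right) - 19026 = \left(\frac{\left(-5 + 4\right) 4}{58} - \frac{20}{1 + 2 \cdot 1^{2}}\right) - 19026 = \left(\left(-1\right) 4 \cdot \frac{1}{58} - \frac{20}{1 + 2 \cdot 1}\right) - 19026 = \left(\left(-4\right) \frac{1}{58} - \frac{20}{1 + 2}\right) - 19026 = \left(- \frac{2}{29} - \frac{20}{3}\right) - 19026 = - \frac{586}{87} - 19026 = - \frac{1655848}{87}$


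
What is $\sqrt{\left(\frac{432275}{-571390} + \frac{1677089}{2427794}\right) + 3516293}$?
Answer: $\frac{\sqrt{16916635631218178002053650371}}{69360860683} \approx 1875.2$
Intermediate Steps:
$\sqrt{\left(\frac{432275}{-571390} + \frac{1677089}{2427794}\right) + 3516293} = \sqrt{\left(432275 \left(- \frac{1}{571390}\right) + 1677089 \cdot \frac{1}{2427794}\right) + 3516293} = \sqrt{\left(- \frac{86455}{114278} + \frac{1677089}{2427794}\right) + 3516293} = \sqrt{- \frac{4560138382}{69360860683} + 3516293} = \sqrt{\frac{243893104333469737}{69360860683}} = \frac{\sqrt{16916635631218178002053650371}}{69360860683}$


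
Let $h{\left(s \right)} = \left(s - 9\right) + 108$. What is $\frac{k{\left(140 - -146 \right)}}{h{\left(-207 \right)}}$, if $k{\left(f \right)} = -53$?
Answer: $\frac{53}{108} \approx 0.49074$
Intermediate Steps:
$h{\left(s \right)} = 99 + s$ ($h{\left(s \right)} = \left(-9 + s\right) + 108 = 99 + s$)
$\frac{k{\left(140 - -146 \right)}}{h{\left(-207 \right)}} = - \frac{53}{99 - 207} = - \frac{53}{-108} = \left(-53\right) \left(- \frac{1}{108}\right) = \frac{53}{108}$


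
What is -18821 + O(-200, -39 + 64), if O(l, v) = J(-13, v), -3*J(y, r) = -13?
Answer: -56450/3 ≈ -18817.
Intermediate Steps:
J(y, r) = 13/3 (J(y, r) = -1/3*(-13) = 13/3)
O(l, v) = 13/3
-18821 + O(-200, -39 + 64) = -18821 + 13/3 = -56450/3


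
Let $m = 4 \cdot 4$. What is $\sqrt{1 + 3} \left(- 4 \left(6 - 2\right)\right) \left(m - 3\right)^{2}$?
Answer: $-5408$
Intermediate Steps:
$m = 16$
$\sqrt{1 + 3} \left(- 4 \left(6 - 2\right)\right) \left(m - 3\right)^{2} = \sqrt{1 + 3} \left(- 4 \left(6 - 2\right)\right) \left(16 - 3\right)^{2} = \sqrt{4} \left(\left(-4\right) 4\right) 13^{2} = 2 \left(-16\right) 169 = \left(-32\right) 169 = -5408$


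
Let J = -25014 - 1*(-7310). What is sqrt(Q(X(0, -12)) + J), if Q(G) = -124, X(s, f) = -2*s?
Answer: 2*I*sqrt(4457) ≈ 133.52*I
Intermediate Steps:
J = -17704 (J = -25014 + 7310 = -17704)
sqrt(Q(X(0, -12)) + J) = sqrt(-124 - 17704) = sqrt(-17828) = 2*I*sqrt(4457)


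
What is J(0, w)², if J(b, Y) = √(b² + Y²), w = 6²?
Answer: 1296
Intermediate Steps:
w = 36
J(b, Y) = √(Y² + b²)
J(0, w)² = (√(36² + 0²))² = (√(1296 + 0))² = (√1296)² = 36² = 1296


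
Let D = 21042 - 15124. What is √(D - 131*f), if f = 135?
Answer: 41*I*√7 ≈ 108.48*I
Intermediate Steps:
D = 5918
√(D - 131*f) = √(5918 - 131*135) = √(5918 - 17685) = √(-11767) = 41*I*√7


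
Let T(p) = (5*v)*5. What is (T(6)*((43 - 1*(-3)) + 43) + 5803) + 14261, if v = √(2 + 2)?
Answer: 24514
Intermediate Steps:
v = 2 (v = √4 = 2)
T(p) = 50 (T(p) = (5*2)*5 = 10*5 = 50)
(T(6)*((43 - 1*(-3)) + 43) + 5803) + 14261 = (50*((43 - 1*(-3)) + 43) + 5803) + 14261 = (50*((43 + 3) + 43) + 5803) + 14261 = (50*(46 + 43) + 5803) + 14261 = (50*89 + 5803) + 14261 = (4450 + 5803) + 14261 = 10253 + 14261 = 24514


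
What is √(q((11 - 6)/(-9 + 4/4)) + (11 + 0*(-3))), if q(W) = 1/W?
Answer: √235/5 ≈ 3.0659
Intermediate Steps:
√(q((11 - 6)/(-9 + 4/4)) + (11 + 0*(-3))) = √(1/((11 - 6)/(-9 + 4/4)) + (11 + 0*(-3))) = √(1/(5/(-9 + 4*(¼))) + (11 + 0)) = √(1/(5/(-9 + 1)) + 11) = √(1/(5/(-8)) + 11) = √(1/(5*(-⅛)) + 11) = √(1/(-5/8) + 11) = √(-8/5 + 11) = √(47/5) = √235/5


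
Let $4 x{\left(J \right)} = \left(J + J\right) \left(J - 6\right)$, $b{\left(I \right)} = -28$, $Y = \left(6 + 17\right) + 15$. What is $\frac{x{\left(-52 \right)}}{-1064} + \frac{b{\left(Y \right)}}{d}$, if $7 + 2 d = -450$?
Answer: $- \frac{157393}{121562} \approx -1.2948$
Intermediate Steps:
$Y = 38$ ($Y = 23 + 15 = 38$)
$d = - \frac{457}{2}$ ($d = - \frac{7}{2} + \frac{1}{2} \left(-450\right) = - \frac{7}{2} - 225 = - \frac{457}{2} \approx -228.5$)
$x{\left(J \right)} = \frac{J \left(-6 + J\right)}{2}$ ($x{\left(J \right)} = \frac{\left(J + J\right) \left(J - 6\right)}{4} = \frac{2 J \left(-6 + J\right)}{4} = \frac{J \left(-6 + J\right)}{2}$)
$\frac{x{\left(-52 \right)}}{-1064} + \frac{b{\left(Y \right)}}{d} = \frac{\frac{1}{2} \left(-52\right) \left(-6 - 52\right)}{-1064} - \frac{28}{- \frac{457}{2}} = \frac{1}{2} \left(-52\right) \left(-58\right) \left(- \frac{1}{1064}\right) - - \frac{56}{457} = 1508 \left(- \frac{1}{1064}\right) + \frac{56}{457} = - \frac{377}{266} + \frac{56}{457} = - \frac{157393}{121562}$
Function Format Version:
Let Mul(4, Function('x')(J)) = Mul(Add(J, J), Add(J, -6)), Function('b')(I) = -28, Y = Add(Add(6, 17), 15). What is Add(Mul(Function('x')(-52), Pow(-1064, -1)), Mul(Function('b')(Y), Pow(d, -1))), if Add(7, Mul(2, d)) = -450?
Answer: Rational(-157393, 121562) ≈ -1.2948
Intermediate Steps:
Y = 38 (Y = Add(23, 15) = 38)
d = Rational(-457, 2) (d = Add(Rational(-7, 2), Mul(Rational(1, 2), -450)) = Add(Rational(-7, 2), -225) = Rational(-457, 2) ≈ -228.50)
Function('x')(J) = Mul(Rational(1, 2), J, Add(-6, J)) (Function('x')(J) = Mul(Rational(1, 4), Mul(Add(J, J), Add(J, -6))) = Mul(Rational(1, 4), Mul(Mul(2, J), Add(-6, J))) = Mul(Rational(1, 4), Mul(2, J, Add(-6, J))) = Mul(Rational(1, 2), J, Add(-6, J)))
Add(Mul(Function('x')(-52), Pow(-1064, -1)), Mul(Function('b')(Y), Pow(d, -1))) = Add(Mul(Mul(Rational(1, 2), -52, Add(-6, -52)), Pow(-1064, -1)), Mul(-28, Pow(Rational(-457, 2), -1))) = Add(Mul(Mul(Rational(1, 2), -52, -58), Rational(-1, 1064)), Mul(-28, Rational(-2, 457))) = Add(Mul(1508, Rational(-1, 1064)), Rational(56, 457)) = Add(Rational(-377, 266), Rational(56, 457)) = Rational(-157393, 121562)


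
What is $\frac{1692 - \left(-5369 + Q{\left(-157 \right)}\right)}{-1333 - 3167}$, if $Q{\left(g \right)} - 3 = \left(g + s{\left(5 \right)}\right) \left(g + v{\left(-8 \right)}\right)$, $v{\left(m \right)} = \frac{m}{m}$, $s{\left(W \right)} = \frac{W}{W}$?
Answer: $\frac{8639}{2250} \approx 3.8396$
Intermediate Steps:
$s{\left(W \right)} = 1$
$v{\left(m \right)} = 1$
$Q{\left(g \right)} = 3 + \left(1 + g\right)^{2}$ ($Q{\left(g \right)} = 3 + \left(g + 1\right) \left(g + 1\right) = 3 + \left(1 + g\right) \left(1 + g\right) = 3 + \left(1 + g\right)^{2}$)
$\frac{1692 - \left(-5369 + Q{\left(-157 \right)}\right)}{-1333 - 3167} = \frac{1692 + \left(5369 - \left(4 + \left(-157\right)^{2} + 2 \left(-157\right)\right)\right)}{-1333 - 3167} = \frac{1692 + \left(5369 - \left(4 + 24649 - 314\right)\right)}{-4500} = \left(1692 + \left(5369 - 24339\right)\right) \left(- \frac{1}{4500}\right) = \left(1692 - 18970\right) \left(- \frac{1}{4500}\right) = \left(-17278\right) \left(- \frac{1}{4500}\right) = \frac{8639}{2250}$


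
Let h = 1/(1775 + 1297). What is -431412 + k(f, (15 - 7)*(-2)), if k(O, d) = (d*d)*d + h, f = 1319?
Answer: -1337880575/3072 ≈ -4.3551e+5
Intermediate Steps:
h = 1/3072 ≈ 0.00032552
k(O, d) = 1/3072 + d**3 (k(O, d) = (d*d)*d + 1/3072 = d**2*d + 1/3072 = d**3 + 1/3072 = 1/3072 + d**3)
-431412 + k(f, (15 - 7)*(-2)) = -431412 + (1/3072 + ((15 - 7)*(-2))**3) = -431412 + (1/3072 + (8*(-2))**3) = -431412 + (1/3072 + (-16)**3) = -431412 + (1/3072 - 4096) = -431412 - 12582911/3072 = -1337880575/3072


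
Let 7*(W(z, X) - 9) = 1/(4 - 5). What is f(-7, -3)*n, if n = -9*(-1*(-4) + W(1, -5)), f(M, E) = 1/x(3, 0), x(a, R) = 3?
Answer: -270/7 ≈ -38.571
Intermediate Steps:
f(M, E) = 1/3
W(z, X) = 62/7 (W(z, X) = 9 + 1/(7*(4 - 5)) = 9 + (1/7)/(-1) = 9 + (1/7)*(-1) = 9 - 1/7 = 62/7)
n = -810/7 (n = -9*(-1*(-4) + 62/7) = -9*(4 + 62/7) = -9*90/7 = -810/7 ≈ -115.71)
f(-7, -3)*n = (1/3)*(-810/7) = -270/7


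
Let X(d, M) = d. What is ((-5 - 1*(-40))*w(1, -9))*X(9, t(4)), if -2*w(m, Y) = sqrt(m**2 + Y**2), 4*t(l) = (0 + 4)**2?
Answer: -315*sqrt(82)/2 ≈ -1426.2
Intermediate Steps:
t(l) = 4 (t(l) = (0 + 4)**2/4 = (1/4)*4**2 = (1/4)*16 = 4)
w(m, Y) = -sqrt(Y**2 + m**2)/2 (w(m, Y) = -sqrt(m**2 + Y**2)/2 = -sqrt(Y**2 + m**2)/2)
((-5 - 1*(-40))*w(1, -9))*X(9, t(4)) = ((-5 - 1*(-40))*(-sqrt((-9)**2 + 1**2)/2))*9 = ((-5 + 40)*(-sqrt(81 + 1)/2))*9 = (35*(-sqrt(82)/2))*9 = -35*sqrt(82)/2*9 = -315*sqrt(82)/2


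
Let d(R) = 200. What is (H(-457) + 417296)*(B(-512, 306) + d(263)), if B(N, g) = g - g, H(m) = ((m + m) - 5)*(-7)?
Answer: 84745800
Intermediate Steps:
H(m) = 35 - 14*m (H(m) = (2*m - 5)*(-7) = (-5 + 2*m)*(-7) = 35 - 14*m)
B(N, g) = 0
(H(-457) + 417296)*(B(-512, 306) + d(263)) = ((35 - 14*(-457)) + 417296)*(0 + 200) = ((35 + 6398) + 417296)*200 = (6433 + 417296)*200 = 423729*200 = 84745800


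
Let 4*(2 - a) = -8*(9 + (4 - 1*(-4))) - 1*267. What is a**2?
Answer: 168921/16 ≈ 10558.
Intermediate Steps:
a = 411/4 (a = 2 - (-8*(9 + (4 - 1*(-4))) - 1*267)/4 = 2 - (-8*(9 + (4 + 4)) - 267)/4 = 2 - (-8*(9 + 8) - 267)/4 = 2 - (-8*17 - 267)/4 = 2 - (-136 - 267)/4 = 2 - 1/4*(-403) = 2 + 403/4 = 411/4 ≈ 102.75)
a**2 = (411/4)**2 = 168921/16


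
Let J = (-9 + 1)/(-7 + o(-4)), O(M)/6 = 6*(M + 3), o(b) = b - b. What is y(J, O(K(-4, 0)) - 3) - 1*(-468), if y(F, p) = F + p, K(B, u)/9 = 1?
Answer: 6287/7 ≈ 898.14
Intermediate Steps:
o(b) = 0
K(B, u) = 9 (K(B, u) = 9*1 = 9)
O(M) = 108 + 36*M (O(M) = 6*(6*(M + 3)) = 6*(6*(3 + M)) = 6*(18 + 6*M) = 108 + 36*M)
J = 8/7 (J = (-9 + 1)/(-7 + 0) = -8/(-7) = -8*(-1/7) = 8/7 ≈ 1.1429)
y(J, O(K(-4, 0)) - 3) - 1*(-468) = (8/7 + ((108 + 36*9) - 3)) - 1*(-468) = (8/7 + ((108 + 324) - 3)) + 468 = (8/7 + (432 - 3)) + 468 = (8/7 + 429) + 468 = 3011/7 + 468 = 6287/7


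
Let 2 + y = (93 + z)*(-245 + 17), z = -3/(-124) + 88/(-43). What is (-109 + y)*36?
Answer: -1000737504/1333 ≈ -7.5074e+5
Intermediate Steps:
z = -10783/5332 (z = -3*(-1/124) + 88*(-1/43) = 3/124 - 88/43 = -10783/5332 ≈ -2.0223)
y = -27652967/1333 (y = -2 + (93 - 10783/5332)*(-245 + 17) = -2 + (485093/5332)*(-228) = -2 - 27650301/1333 = -27652967/1333 ≈ -20745.)
(-109 + y)*36 = (-109 - 27652967/1333)*36 = -27798264/1333*36 = -1000737504/1333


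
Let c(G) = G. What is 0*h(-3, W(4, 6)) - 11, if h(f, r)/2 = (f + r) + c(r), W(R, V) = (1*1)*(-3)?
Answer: -11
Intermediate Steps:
W(R, V) = -3 (W(R, V) = 1*(-3) = -3)
h(f, r) = 2*f + 4*r (h(f, r) = 2*((f + r) + r) = 2*(f + 2*r) = 2*f + 4*r)
0*h(-3, W(4, 6)) - 11 = 0*(2*(-3) + 4*(-3)) - 11 = 0*(-6 - 12) - 11 = 0*(-18) - 11 = 0 - 11 = -11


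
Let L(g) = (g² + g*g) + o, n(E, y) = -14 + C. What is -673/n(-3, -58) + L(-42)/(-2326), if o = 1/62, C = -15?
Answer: 90711303/4182148 ≈ 21.690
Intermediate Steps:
o = 1/62 ≈ 0.016129
n(E, y) = -29 (n(E, y) = -14 - 15 = -29)
L(g) = 1/62 + 2*g² (L(g) = (g² + g*g) + 1/62 = (g² + g²) + 1/62 = 2*g² + 1/62 = 1/62 + 2*g²)
-673/n(-3, -58) + L(-42)/(-2326) = -673/(-29) + (1/62 + 2*(-42)²)/(-2326) = -673*(-1/29) + (1/62 + 2*1764)*(-1/2326) = 673/29 + (1/62 + 3528)*(-1/2326) = 673/29 + (218737/62)*(-1/2326) = 673/29 - 218737/144212 = 90711303/4182148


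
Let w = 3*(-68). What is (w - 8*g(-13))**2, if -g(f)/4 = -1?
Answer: 55696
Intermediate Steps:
g(f) = 4 (g(f) = -4*(-1) = 4)
w = -204
(w - 8*g(-13))**2 = (-204 - 8*4)**2 = (-204 - 32)**2 = (-236)**2 = 55696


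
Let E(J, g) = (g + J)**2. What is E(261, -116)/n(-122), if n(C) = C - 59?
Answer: -21025/181 ≈ -116.16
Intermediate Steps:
n(C) = -59 + C
E(J, g) = (J + g)**2
E(261, -116)/n(-122) = (261 - 116)**2/(-59 - 122) = 145**2/(-181) = 21025*(-1/181) = -21025/181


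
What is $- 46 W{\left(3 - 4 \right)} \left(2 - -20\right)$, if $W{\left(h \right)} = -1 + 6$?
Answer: $-5060$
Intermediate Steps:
$W{\left(h \right)} = 5$
$- 46 W{\left(3 - 4 \right)} \left(2 - -20\right) = \left(-46\right) 5 \left(2 - -20\right) = - 230 \left(2 + 20\right) = \left(-230\right) 22 = -5060$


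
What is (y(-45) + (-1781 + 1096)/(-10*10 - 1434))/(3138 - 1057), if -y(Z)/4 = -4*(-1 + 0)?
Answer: -23859/3192254 ≈ -0.0074740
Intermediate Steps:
y(Z) = -16 (y(Z) = -(-16)*(-1 + 0) = -(-16)*(-1) = -4*4 = -16)
(y(-45) + (-1781 + 1096)/(-10*10 - 1434))/(3138 - 1057) = (-16 + (-1781 + 1096)/(-10*10 - 1434))/(3138 - 1057) = (-16 - 685/(-100 - 1434))/2081 = (-16 - 685/(-1534))*(1/2081) = (-16 - 685*(-1/1534))*(1/2081) = (-16 + 685/1534)*(1/2081) = -23859/1534*1/2081 = -23859/3192254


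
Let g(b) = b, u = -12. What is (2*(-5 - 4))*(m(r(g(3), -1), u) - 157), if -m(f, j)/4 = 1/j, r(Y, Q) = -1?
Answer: 2820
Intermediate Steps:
m(f, j) = -4/j
(2*(-5 - 4))*(m(r(g(3), -1), u) - 157) = (2*(-5 - 4))*(-4/(-12) - 157) = (2*(-9))*(-4*(-1/12) - 157) = -18*(⅓ - 157) = -18*(-470/3) = 2820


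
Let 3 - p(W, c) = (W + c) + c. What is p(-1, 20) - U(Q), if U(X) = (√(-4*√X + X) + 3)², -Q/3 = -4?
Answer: -36 - (3 + 2*√(3 - 2*√3))² ≈ -43.144 - 8.175*I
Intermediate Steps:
Q = 12 (Q = -3*(-4) = 12)
U(X) = (3 + √(X - 4*√X))² (U(X) = (√(X - 4*√X) + 3)² = (3 + √(X - 4*√X))²)
p(W, c) = 3 - W - 2*c (p(W, c) = 3 - ((W + c) + c) = 3 - (W + 2*c) = 3 + (-W - 2*c) = 3 - W - 2*c)
p(-1, 20) - U(Q) = (3 - 1*(-1) - 2*20) - (3 + √(12 - 8*√3))² = (3 + 1 - 40) - (3 + √(12 - 8*√3))² = -36 - (3 + √(12 - 8*√3))²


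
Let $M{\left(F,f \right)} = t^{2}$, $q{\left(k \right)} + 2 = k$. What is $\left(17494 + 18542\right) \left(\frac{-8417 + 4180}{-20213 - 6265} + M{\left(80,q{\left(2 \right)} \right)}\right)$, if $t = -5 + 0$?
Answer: $\frac{1333706374}{1471} \approx 9.0667 \cdot 10^{5}$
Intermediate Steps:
$q{\left(k \right)} = -2 + k$
$t = -5$
$M{\left(F,f \right)} = 25$ ($M{\left(F,f \right)} = \left(-5\right)^{2} = 25$)
$\left(17494 + 18542\right) \left(\frac{-8417 + 4180}{-20213 - 6265} + M{\left(80,q{\left(2 \right)} \right)}\right) = \left(17494 + 18542\right) \left(\frac{-8417 + 4180}{-20213 - 6265} + 25\right) = 36036 \left(- \frac{4237}{-26478} + 25\right) = 36036 \left(\left(-4237\right) \left(- \frac{1}{26478}\right) + 25\right) = 36036 \left(\frac{4237}{26478} + 25\right) = 36036 \cdot \frac{666187}{26478} = \frac{1333706374}{1471}$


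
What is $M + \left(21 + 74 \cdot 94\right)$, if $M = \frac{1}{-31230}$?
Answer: $\frac{217891709}{31230} \approx 6977.0$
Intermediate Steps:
$M = - \frac{1}{31230} \approx -3.202 \cdot 10^{-5}$
$M + \left(21 + 74 \cdot 94\right) = - \frac{1}{31230} + \left(21 + 74 \cdot 94\right) = - \frac{1}{31230} + \left(21 + 6956\right) = - \frac{1}{31230} + 6977 = \frac{217891709}{31230}$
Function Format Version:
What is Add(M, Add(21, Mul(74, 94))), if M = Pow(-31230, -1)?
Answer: Rational(217891709, 31230) ≈ 6977.0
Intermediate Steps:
M = Rational(-1, 31230) ≈ -3.2020e-5
Add(M, Add(21, Mul(74, 94))) = Add(Rational(-1, 31230), Add(21, Mul(74, 94))) = Add(Rational(-1, 31230), Add(21, 6956)) = Add(Rational(-1, 31230), 6977) = Rational(217891709, 31230)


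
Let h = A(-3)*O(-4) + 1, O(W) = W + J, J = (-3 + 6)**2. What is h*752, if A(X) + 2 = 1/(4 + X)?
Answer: -3008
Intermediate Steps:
A(X) = -2 + 1/(4 + X)
J = 9 (J = 3**2 = 9)
O(W) = 9 + W (O(W) = W + 9 = 9 + W)
h = -4 (h = ((-7 - 2*(-3))/(4 - 3))*(9 - 4) + 1 = ((-7 + 6)/1)*5 + 1 = (1*(-1))*5 + 1 = -1*5 + 1 = -5 + 1 = -4)
h*752 = -4*752 = -3008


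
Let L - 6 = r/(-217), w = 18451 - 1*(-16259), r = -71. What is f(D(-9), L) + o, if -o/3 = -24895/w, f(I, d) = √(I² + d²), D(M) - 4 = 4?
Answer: 383/178 + 145*√233/217 ≈ 12.351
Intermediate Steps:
w = 34710 (w = 18451 + 16259 = 34710)
D(M) = 8 (D(M) = 4 + 4 = 8)
L = 1373/217 (L = 6 - 71/(-217) = 6 - 71*(-1/217) = 6 + 71/217 = 1373/217 ≈ 6.3272)
o = 383/178 (o = -(-74685)/34710 = -3*(-383/534) = 383/178 ≈ 2.1517)
f(D(-9), L) + o = √(8² + (1373/217)²) + 383/178 = √(64 + 1885129/47089) + 383/178 = √(4898825/47089) + 383/178 = 145*√233/217 + 383/178 = 383/178 + 145*√233/217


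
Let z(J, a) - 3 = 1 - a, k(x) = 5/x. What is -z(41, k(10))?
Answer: -7/2 ≈ -3.5000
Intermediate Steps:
z(J, a) = 4 - a (z(J, a) = 3 + (1 - a) = 4 - a)
-z(41, k(10)) = -(4 - 5/10) = -(4 - 1*1/2) = -(4 - 1/2) = -1*7/2 = -7/2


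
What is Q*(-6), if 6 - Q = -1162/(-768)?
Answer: -1723/64 ≈ -26.922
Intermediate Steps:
Q = 1723/384 (Q = 6 - (-1162)/(-768) = 6 - (-1162)*(-1)/768 = 6 - 1*581/384 = 6 - 581/384 = 1723/384 ≈ 4.4870)
Q*(-6) = (1723/384)*(-6) = -1723/64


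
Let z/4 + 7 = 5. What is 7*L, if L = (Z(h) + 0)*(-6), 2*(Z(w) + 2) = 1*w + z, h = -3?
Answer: 315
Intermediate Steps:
z = -8 (z = -28 + 4*5 = -28 + 20 = -8)
Z(w) = -6 + w/2 (Z(w) = -2 + (1*w - 8)/2 = -2 + (w - 8)/2 = -2 + (-8 + w)/2 = -2 + (-4 + w/2) = -6 + w/2)
L = 45 (L = ((-6 + (½)*(-3)) + 0)*(-6) = ((-6 - 3/2) + 0)*(-6) = (-15/2 + 0)*(-6) = -15/2*(-6) = 45)
7*L = 7*45 = 315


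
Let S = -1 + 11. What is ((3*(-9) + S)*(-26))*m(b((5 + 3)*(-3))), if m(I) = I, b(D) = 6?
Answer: 2652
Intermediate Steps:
S = 10
((3*(-9) + S)*(-26))*m(b((5 + 3)*(-3))) = ((3*(-9) + 10)*(-26))*6 = ((-27 + 10)*(-26))*6 = -17*(-26)*6 = 442*6 = 2652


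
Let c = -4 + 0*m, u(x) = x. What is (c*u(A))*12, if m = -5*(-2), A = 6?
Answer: -288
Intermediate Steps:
m = 10 (m = -1*(-10) = 10)
c = -4 (c = -4 + 0*10 = -4 + 0 = -4)
(c*u(A))*12 = -4*6*12 = -24*12 = -288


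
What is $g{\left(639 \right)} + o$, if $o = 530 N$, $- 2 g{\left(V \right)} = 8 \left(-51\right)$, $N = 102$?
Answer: $54264$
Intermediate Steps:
$g{\left(V \right)} = 204$ ($g{\left(V \right)} = - \frac{8 \left(-51\right)}{2} = \left(- \frac{1}{2}\right) \left(-408\right) = 204$)
$o = 54060$ ($o = 530 \cdot 102 = 54060$)
$g{\left(639 \right)} + o = 204 + 54060 = 54264$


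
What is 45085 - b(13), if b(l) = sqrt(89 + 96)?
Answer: 45085 - sqrt(185) ≈ 45071.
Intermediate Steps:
b(l) = sqrt(185)
45085 - b(13) = 45085 - sqrt(185)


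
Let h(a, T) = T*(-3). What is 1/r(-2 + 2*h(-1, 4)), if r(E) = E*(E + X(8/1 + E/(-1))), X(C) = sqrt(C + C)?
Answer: 1/608 + sqrt(17)/7904 ≈ 0.0021664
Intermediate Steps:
h(a, T) = -3*T
X(C) = sqrt(2)*sqrt(C) (X(C) = sqrt(2*C) = sqrt(2)*sqrt(C))
r(E) = E*(E + sqrt(2)*sqrt(8 - E)) (r(E) = E*(E + sqrt(2)*sqrt(8/1 + E/(-1))) = E*(E + sqrt(2)*sqrt(8*1 + E*(-1))) = E*(E + sqrt(2)*sqrt(8 - E)))
1/r(-2 + 2*h(-1, 4)) = 1/((-2 + 2*(-3*4))*((-2 + 2*(-3*4)) + sqrt(16 - 2*(-2 + 2*(-3*4))))) = 1/((-2 + 2*(-12))*((-2 + 2*(-12)) + sqrt(16 - 2*(-2 + 2*(-12))))) = 1/((-2 - 24)*((-2 - 24) + sqrt(16 - 2*(-2 - 24)))) = 1/(-26*(-26 + sqrt(16 - 2*(-26)))) = 1/(-26*(-26 + sqrt(16 + 52))) = 1/(-26*(-26 + sqrt(68))) = 1/(-26*(-26 + 2*sqrt(17))) = 1/(676 - 52*sqrt(17))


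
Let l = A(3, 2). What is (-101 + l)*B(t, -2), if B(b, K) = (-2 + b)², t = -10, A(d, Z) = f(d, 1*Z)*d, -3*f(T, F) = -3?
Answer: -14112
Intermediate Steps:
f(T, F) = 1 (f(T, F) = -⅓*(-3) = 1)
A(d, Z) = d (A(d, Z) = 1*d = d)
l = 3
(-101 + l)*B(t, -2) = (-101 + 3)*(-2 - 10)² = -98*(-12)² = -98*144 = -14112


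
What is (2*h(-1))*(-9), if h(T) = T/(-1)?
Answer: -18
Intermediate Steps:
h(T) = -T (h(T) = T*(-1) = -T)
(2*h(-1))*(-9) = (2*(-1*(-1)))*(-9) = (2*1)*(-9) = 2*(-9) = -18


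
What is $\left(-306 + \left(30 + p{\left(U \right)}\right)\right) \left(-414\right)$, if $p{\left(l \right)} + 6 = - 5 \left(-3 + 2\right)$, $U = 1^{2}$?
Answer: $114678$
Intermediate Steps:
$U = 1$
$p{\left(l \right)} = -1$ ($p{\left(l \right)} = -6 - 5 \left(-3 + 2\right) = -6 - -5 = -6 + 5 = -1$)
$\left(-306 + \left(30 + p{\left(U \right)}\right)\right) \left(-414\right) = \left(-306 + \left(30 - 1\right)\right) \left(-414\right) = \left(-306 + 29\right) \left(-414\right) = \left(-277\right) \left(-414\right) = 114678$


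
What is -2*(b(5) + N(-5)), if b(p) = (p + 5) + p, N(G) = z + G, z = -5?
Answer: -10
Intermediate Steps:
N(G) = -5 + G
b(p) = 5 + 2*p (b(p) = (5 + p) + p = 5 + 2*p)
-2*(b(5) + N(-5)) = -2*((5 + 2*5) + (-5 - 5)) = -2*((5 + 10) - 10) = -2*(15 - 10) = -2*5 = -10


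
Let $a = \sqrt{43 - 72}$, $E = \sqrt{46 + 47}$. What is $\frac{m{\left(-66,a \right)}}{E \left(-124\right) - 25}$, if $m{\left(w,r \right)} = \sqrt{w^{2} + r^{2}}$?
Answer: $- \frac{124 \sqrt{402411}}{1429343} + \frac{25 \sqrt{4327}}{1429343} \approx -0.053882$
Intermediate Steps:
$E = \sqrt{93} \approx 9.6436$
$a = i \sqrt{29}$ ($a = \sqrt{-29} = i \sqrt{29} \approx 5.3852 i$)
$m{\left(w,r \right)} = \sqrt{r^{2} + w^{2}}$
$\frac{m{\left(-66,a \right)}}{E \left(-124\right) - 25} = \frac{\sqrt{\left(i \sqrt{29}\right)^{2} + \left(-66\right)^{2}}}{\sqrt{93} \left(-124\right) - 25} = \frac{\sqrt{-29 + 4356}}{- 124 \sqrt{93} - 25} = \frac{\sqrt{4327}}{-25 - 124 \sqrt{93}}$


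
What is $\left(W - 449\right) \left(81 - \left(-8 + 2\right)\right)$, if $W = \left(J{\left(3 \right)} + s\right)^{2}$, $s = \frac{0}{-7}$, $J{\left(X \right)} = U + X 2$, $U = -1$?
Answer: $-36888$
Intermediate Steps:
$J{\left(X \right)} = -1 + 2 X$ ($J{\left(X \right)} = -1 + X 2 = -1 + 2 X$)
$s = 0$ ($s = 0 \left(- \frac{1}{7}\right) = 0$)
$W = 25$ ($W = \left(\left(-1 + 2 \cdot 3\right) + 0\right)^{2} = \left(\left(-1 + 6\right) + 0\right)^{2} = \left(5 + 0\right)^{2} = 5^{2} = 25$)
$\left(W - 449\right) \left(81 - \left(-8 + 2\right)\right) = \left(25 - 449\right) \left(81 - \left(-8 + 2\right)\right) = - 424 \left(81 - -6\right) = - 424 \left(81 + 6\right) = \left(-424\right) 87 = -36888$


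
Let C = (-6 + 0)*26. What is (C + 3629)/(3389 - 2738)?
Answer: 3473/651 ≈ 5.3349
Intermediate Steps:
C = -156 (C = -6*26 = -156)
(C + 3629)/(3389 - 2738) = (-156 + 3629)/(3389 - 2738) = 3473/651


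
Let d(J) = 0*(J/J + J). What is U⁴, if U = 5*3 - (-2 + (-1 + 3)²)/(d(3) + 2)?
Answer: 38416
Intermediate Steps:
d(J) = 0 (d(J) = 0*(1 + J) = 0)
U = 14 (U = 5*3 - (-2 + (-1 + 3)²)/(0 + 2) = 15 - (-2 + 2²)/2 = 15 - (-2 + 4)/2 = 15 - 2/2 = 15 - 1*1 = 15 - 1 = 14)
U⁴ = 14⁴ = 38416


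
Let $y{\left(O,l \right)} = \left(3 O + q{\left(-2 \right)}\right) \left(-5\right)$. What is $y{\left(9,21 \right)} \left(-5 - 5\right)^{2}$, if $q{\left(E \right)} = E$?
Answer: $-12500$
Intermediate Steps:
$y{\left(O,l \right)} = 10 - 15 O$ ($y{\left(O,l \right)} = \left(3 O - 2\right) \left(-5\right) = \left(-2 + 3 O\right) \left(-5\right) = 10 - 15 O$)
$y{\left(9,21 \right)} \left(-5 - 5\right)^{2} = \left(10 - 135\right) \left(-5 - 5\right)^{2} = \left(10 - 135\right) \left(-10\right)^{2} = \left(-125\right) 100 = -12500$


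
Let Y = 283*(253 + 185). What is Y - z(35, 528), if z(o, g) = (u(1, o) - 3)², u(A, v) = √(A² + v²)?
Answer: 122719 + 6*√1226 ≈ 1.2293e+5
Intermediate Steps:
Y = 123954 (Y = 283*438 = 123954)
z(o, g) = (-3 + √(1 + o²))² (z(o, g) = (√(1² + o²) - 3)² = (√(1 + o²) - 3)² = (-3 + √(1 + o²))²)
Y - z(35, 528) = 123954 - (-3 + √(1 + 35²))² = 123954 - (-3 + √(1 + 1225))² = 123954 - (-3 + √1226)²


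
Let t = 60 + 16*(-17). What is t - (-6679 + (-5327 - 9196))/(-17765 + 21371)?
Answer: -371635/1803 ≈ -206.12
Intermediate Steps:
t = -212 (t = 60 - 272 = -212)
t - (-6679 + (-5327 - 9196))/(-17765 + 21371) = -212 - (-6679 + (-5327 - 9196))/(-17765 + 21371) = -212 - (-6679 - 14523)/3606 = -212 - (-21202)/3606 = -212 - 1*(-10601/1803) = -212 + 10601/1803 = -371635/1803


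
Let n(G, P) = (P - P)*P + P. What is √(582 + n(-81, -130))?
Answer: 2*√113 ≈ 21.260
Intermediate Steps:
n(G, P) = P (n(G, P) = 0*P + P = 0 + P = P)
√(582 + n(-81, -130)) = √(582 - 130) = √452 = 2*√113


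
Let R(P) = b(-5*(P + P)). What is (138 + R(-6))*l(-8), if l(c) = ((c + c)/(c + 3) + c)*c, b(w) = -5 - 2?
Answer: 25152/5 ≈ 5030.4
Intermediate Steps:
b(w) = -7
R(P) = -7
l(c) = c*(c + 2*c/(3 + c)) (l(c) = ((2*c)/(3 + c) + c)*c = (2*c/(3 + c) + c)*c = (c + 2*c/(3 + c))*c = c*(c + 2*c/(3 + c)))
(138 + R(-6))*l(-8) = (138 - 7)*((-8)**2*(5 - 8)/(3 - 8)) = 131*(64*(-3)/(-5)) = 131*(64*(-1/5)*(-3)) = 131*(192/5) = 25152/5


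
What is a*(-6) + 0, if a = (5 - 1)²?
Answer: -96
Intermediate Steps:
a = 16 (a = 4² = 16)
a*(-6) + 0 = 16*(-6) + 0 = -96 + 0 = -96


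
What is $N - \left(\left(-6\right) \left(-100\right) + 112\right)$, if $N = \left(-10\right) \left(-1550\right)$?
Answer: $14788$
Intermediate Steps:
$N = 15500$
$N - \left(\left(-6\right) \left(-100\right) + 112\right) = 15500 - \left(\left(-6\right) \left(-100\right) + 112\right) = 15500 - \left(600 + 112\right) = 15500 - 712 = 14788$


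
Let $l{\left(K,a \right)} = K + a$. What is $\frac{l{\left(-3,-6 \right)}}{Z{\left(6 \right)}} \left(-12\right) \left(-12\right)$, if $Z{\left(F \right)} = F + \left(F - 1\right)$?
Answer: $- \frac{1296}{11} \approx -117.82$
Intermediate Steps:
$Z{\left(F \right)} = -1 + 2 F$ ($Z{\left(F \right)} = F + \left(F - 1\right) = F + \left(-1 + F\right) = -1 + 2 F$)
$\frac{l{\left(-3,-6 \right)}}{Z{\left(6 \right)}} \left(-12\right) \left(-12\right) = \frac{-3 - 6}{-1 + 2 \cdot 6} \left(-12\right) \left(-12\right) = - \frac{9}{-1 + 12} \left(-12\right) \left(-12\right) = - \frac{9}{11} \left(-12\right) \left(-12\right) = \left(-9\right) \frac{1}{11} \left(-12\right) \left(-12\right) = \left(- \frac{9}{11}\right) \left(-12\right) \left(-12\right) = \frac{108}{11} \left(-12\right) = - \frac{1296}{11}$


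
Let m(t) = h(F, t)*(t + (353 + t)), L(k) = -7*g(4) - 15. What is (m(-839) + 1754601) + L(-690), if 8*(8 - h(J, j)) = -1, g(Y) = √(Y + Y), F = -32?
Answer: 13950563/8 - 14*√2 ≈ 1.7438e+6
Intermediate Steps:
g(Y) = √2*√Y (g(Y) = √(2*Y) = √2*√Y)
L(k) = -15 - 14*√2 (L(k) = -7*√2*√4 - 15 = -7*√2*2 - 15 = -14*√2 - 15 = -15 - 14*√2)
h(J, j) = 65/8 (h(J, j) = 8 - ⅛*(-1) = 8 + ⅛ = 65/8)
m(t) = 22945/8 + 65*t/4 (m(t) = 65*(t + (353 + t))/8 = 65*(353 + 2*t)/8 = 22945/8 + 65*t/4)
(m(-839) + 1754601) + L(-690) = ((22945/8 + (65/4)*(-839)) + 1754601) + (-15 - 14*√2) = ((22945/8 - 54535/4) + 1754601) + (-15 - 14*√2) = (-86125/8 + 1754601) + (-15 - 14*√2) = 13950683/8 + (-15 - 14*√2) = 13950563/8 - 14*√2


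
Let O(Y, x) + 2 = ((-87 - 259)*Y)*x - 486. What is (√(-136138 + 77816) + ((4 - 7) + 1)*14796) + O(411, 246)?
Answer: -35012756 + 11*I*√482 ≈ -3.5013e+7 + 241.5*I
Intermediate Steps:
O(Y, x) = -488 - 346*Y*x (O(Y, x) = -2 + (((-87 - 259)*Y)*x - 486) = -2 + ((-346*Y)*x - 486) = -2 + (-346*Y*x - 486) = -2 + (-486 - 346*Y*x) = -488 - 346*Y*x)
(√(-136138 + 77816) + ((4 - 7) + 1)*14796) + O(411, 246) = (√(-136138 + 77816) + ((4 - 7) + 1)*14796) + (-488 - 346*411*246) = (√(-58322) + (-3 + 1)*14796) + (-488 - 34982676) = (11*I*√482 - 2*14796) - 34983164 = (11*I*√482 - 29592) - 34983164 = (-29592 + 11*I*√482) - 34983164 = -35012756 + 11*I*√482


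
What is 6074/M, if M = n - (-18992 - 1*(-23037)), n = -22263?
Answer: -3037/13154 ≈ -0.23088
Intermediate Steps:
M = -26308 (M = -22263 - (-18992 - 1*(-23037)) = -22263 - (-18992 + 23037) = -22263 - 1*4045 = -22263 - 4045 = -26308)
6074/M = 6074/(-26308) = 6074*(-1/26308) = -3037/13154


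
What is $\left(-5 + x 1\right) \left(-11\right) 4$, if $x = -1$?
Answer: $264$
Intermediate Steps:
$\left(-5 + x 1\right) \left(-11\right) 4 = \left(-5 - 1\right) \left(-11\right) 4 = \left(-6\right) \left(-11\right) 4 = 66 \cdot 4 = 264$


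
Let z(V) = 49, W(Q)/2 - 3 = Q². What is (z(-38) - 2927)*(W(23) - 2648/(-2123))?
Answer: -6508654560/2123 ≈ -3.0658e+6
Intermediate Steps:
W(Q) = 6 + 2*Q²
(z(-38) - 2927)*(W(23) - 2648/(-2123)) = (49 - 2927)*((6 + 2*23²) - 2648/(-2123)) = -2878*((6 + 2*529) - 2648*(-1/2123)) = -2878*((6 + 1058) + 2648/2123) = -2878*(1064 + 2648/2123) = -2878*2261520/2123 = -6508654560/2123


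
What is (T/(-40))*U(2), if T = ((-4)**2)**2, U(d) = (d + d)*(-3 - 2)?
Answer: 128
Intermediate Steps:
U(d) = -10*d (U(d) = (2*d)*(-5) = -10*d)
T = 256 (T = 16**2 = 256)
(T/(-40))*U(2) = (256/(-40))*(-10*2) = (256*(-1/40))*(-20) = -32/5*(-20) = 128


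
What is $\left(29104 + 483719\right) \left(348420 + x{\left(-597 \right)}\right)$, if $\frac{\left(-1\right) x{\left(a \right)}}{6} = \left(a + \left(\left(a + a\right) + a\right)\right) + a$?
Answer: $187862449590$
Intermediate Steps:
$x{\left(a \right)} = - 30 a$ ($x{\left(a \right)} = - 6 \left(\left(a + \left(\left(a + a\right) + a\right)\right) + a\right) = - 6 \left(\left(a + \left(2 a + a\right)\right) + a\right) = - 6 \left(\left(a + 3 a\right) + a\right) = - 6 \left(4 a + a\right) = - 6 \cdot 5 a = - 30 a$)
$\left(29104 + 483719\right) \left(348420 + x{\left(-597 \right)}\right) = \left(29104 + 483719\right) \left(348420 - -17910\right) = 512823 \left(348420 + 17910\right) = 512823 \cdot 366330 = 187862449590$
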